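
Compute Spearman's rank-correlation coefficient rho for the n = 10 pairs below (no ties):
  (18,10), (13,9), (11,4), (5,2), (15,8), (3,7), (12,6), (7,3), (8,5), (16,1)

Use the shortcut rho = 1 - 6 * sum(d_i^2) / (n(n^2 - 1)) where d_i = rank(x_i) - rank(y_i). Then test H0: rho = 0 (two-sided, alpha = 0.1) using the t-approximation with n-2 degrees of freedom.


Step 1: Rank x and y separately (midranks; no ties here).
rank(x): 18->10, 13->7, 11->5, 5->2, 15->8, 3->1, 12->6, 7->3, 8->4, 16->9
rank(y): 10->10, 9->9, 4->4, 2->2, 8->8, 7->7, 6->6, 3->3, 5->5, 1->1
Step 2: d_i = R_x(i) - R_y(i); compute d_i^2.
  (10-10)^2=0, (7-9)^2=4, (5-4)^2=1, (2-2)^2=0, (8-8)^2=0, (1-7)^2=36, (6-6)^2=0, (3-3)^2=0, (4-5)^2=1, (9-1)^2=64
sum(d^2) = 106.
Step 3: rho = 1 - 6*106 / (10*(10^2 - 1)) = 1 - 636/990 = 0.357576.
Step 4: Under H0, t = rho * sqrt((n-2)/(1-rho^2)) = 1.0830 ~ t(8).
Step 5: Two-sided p-value from the t-distribution with 8 df = 0.310376.
Step 6: alpha = 0.1. fail to reject H0.

rho = 0.3576, p = 0.310376, fail to reject H0 at alpha = 0.1.


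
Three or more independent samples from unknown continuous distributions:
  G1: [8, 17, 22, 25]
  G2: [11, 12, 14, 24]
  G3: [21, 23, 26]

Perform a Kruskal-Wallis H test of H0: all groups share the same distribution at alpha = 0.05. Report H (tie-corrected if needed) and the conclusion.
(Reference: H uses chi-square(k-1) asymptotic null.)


Step 1: Combine all N = 11 observations and assign midranks.
sorted (value, group, rank): (8,G1,1), (11,G2,2), (12,G2,3), (14,G2,4), (17,G1,5), (21,G3,6), (22,G1,7), (23,G3,8), (24,G2,9), (25,G1,10), (26,G3,11)
Step 2: Sum ranks within each group.
R_1 = 23 (n_1 = 4)
R_2 = 18 (n_2 = 4)
R_3 = 25 (n_3 = 3)
Step 3: H = 12/(N(N+1)) * sum(R_i^2/n_i) - 3(N+1)
     = 12/(11*12) * (23^2/4 + 18^2/4 + 25^2/3) - 3*12
     = 0.090909 * 421.583 - 36
     = 2.325758.
Step 4: No ties, so H is used without correction.
Step 5: Under H0, H ~ chi^2(2); p-value = 0.312585.
Step 6: alpha = 0.05. fail to reject H0.

H = 2.3258, df = 2, p = 0.312585, fail to reject H0.


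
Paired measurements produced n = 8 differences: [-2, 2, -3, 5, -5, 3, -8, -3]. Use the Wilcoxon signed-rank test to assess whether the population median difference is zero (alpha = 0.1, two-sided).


Step 1: Drop any zero differences (none here) and take |d_i|.
|d| = [2, 2, 3, 5, 5, 3, 8, 3]
Step 2: Midrank |d_i| (ties get averaged ranks).
ranks: |2|->1.5, |2|->1.5, |3|->4, |5|->6.5, |5|->6.5, |3|->4, |8|->8, |3|->4
Step 3: Attach original signs; sum ranks with positive sign and with negative sign.
W+ = 1.5 + 6.5 + 4 = 12
W- = 1.5 + 4 + 6.5 + 8 + 4 = 24
(Check: W+ + W- = 36 should equal n(n+1)/2 = 36.)
Step 4: Test statistic W = min(W+, W-) = 12.
Step 5: Ties in |d|, so use the tie-corrected normal approximation.
        E[W] = n(n+1)/4 = 8*9/4 = 18.
        Tie groups: |d|=2 (t=2), |d|=3 (t=3), |d|=5 (t=2); sum(t^3 - t) = 36.
        Var[W] = n(n+1)(2n+1)/24 - sum(t^3-t)/48 = 1224/24 - 36/48 = 50.25.
        z = (W - E[W]) / sqrt(Var[W]) = (12 - 18) / 7.0887 = -0.8464.
        Two-sided p = 2*Phi(z) = 0.397321.
Step 6: alpha = 0.1. fail to reject H0.

W+ = 12, W- = 24, W = min = 12, p = 0.397321, fail to reject H0.


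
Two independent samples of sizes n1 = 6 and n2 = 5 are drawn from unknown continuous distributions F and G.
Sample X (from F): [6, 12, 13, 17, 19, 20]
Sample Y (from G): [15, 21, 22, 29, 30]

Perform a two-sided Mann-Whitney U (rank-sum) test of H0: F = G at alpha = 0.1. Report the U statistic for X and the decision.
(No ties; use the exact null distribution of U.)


Step 1: Combine and sort all 11 observations; assign midranks.
sorted (value, group): (6,X), (12,X), (13,X), (15,Y), (17,X), (19,X), (20,X), (21,Y), (22,Y), (29,Y), (30,Y)
ranks: 6->1, 12->2, 13->3, 15->4, 17->5, 19->6, 20->7, 21->8, 22->9, 29->10, 30->11
Step 2: Rank sum for X: R1 = 1 + 2 + 3 + 5 + 6 + 7 = 24.
Step 3: U_X = R1 - n1(n1+1)/2 = 24 - 6*7/2 = 24 - 21 = 3.
       U_Y = n1*n2 - U_X = 30 - 3 = 27.
Step 4: No ties, so the exact null distribution of U (based on enumerating the C(11,6) = 462 equally likely rank assignments) gives the two-sided p-value.
Step 5: p-value = 0.030303; compare to alpha = 0.1. reject H0.

U_X = 3, p = 0.030303, reject H0 at alpha = 0.1.


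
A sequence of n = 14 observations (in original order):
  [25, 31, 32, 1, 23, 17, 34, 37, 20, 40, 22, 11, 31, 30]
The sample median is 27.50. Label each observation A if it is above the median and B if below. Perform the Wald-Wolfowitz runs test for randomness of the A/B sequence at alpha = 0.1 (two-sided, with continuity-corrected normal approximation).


Step 1: Compute median = 27.50; label A = above, B = below.
Labels in order: BAABBBAABABBAA  (n_A = 7, n_B = 7)
Step 2: Count runs R = 8.
Step 3: Under H0 (random ordering), E[R] = 2*n_A*n_B/(n_A+n_B) + 1 = 2*7*7/14 + 1 = 8.0000.
        Var[R] = 2*n_A*n_B*(2*n_A*n_B - n_A - n_B) / ((n_A+n_B)^2 * (n_A+n_B-1)) = 8232/2548 = 3.2308.
        SD[R] = 1.7974.
Step 4: R = E[R], so z = 0 with no continuity correction.
Step 5: Two-sided p-value via normal approximation = 2*(1 - Phi(|z|)) = 1.000000.
Step 6: alpha = 0.1. fail to reject H0.

R = 8, z = 0.0000, p = 1.000000, fail to reject H0.


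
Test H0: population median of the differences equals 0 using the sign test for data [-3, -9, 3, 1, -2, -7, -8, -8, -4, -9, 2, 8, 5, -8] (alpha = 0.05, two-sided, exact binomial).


Step 1: Discard zero differences. Original n = 14; n_eff = number of nonzero differences = 14.
Nonzero differences (with sign): -3, -9, +3, +1, -2, -7, -8, -8, -4, -9, +2, +8, +5, -8
Step 2: Count signs: positive = 5, negative = 9.
Step 3: Under H0: P(positive) = 0.5, so the number of positives S ~ Bin(14, 0.5).
Step 4: Two-sided exact p-value = sum of Bin(14,0.5) probabilities at or below the observed probability = 0.423950.
Step 5: alpha = 0.05. fail to reject H0.

n_eff = 14, pos = 5, neg = 9, p = 0.423950, fail to reject H0.


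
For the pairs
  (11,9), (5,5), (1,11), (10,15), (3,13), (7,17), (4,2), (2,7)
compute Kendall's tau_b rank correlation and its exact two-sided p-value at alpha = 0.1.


Step 1: Enumerate the 28 unordered pairs (i,j) with i<j and classify each by sign(x_j-x_i) * sign(y_j-y_i).
  (1,2):dx=-6,dy=-4->C; (1,3):dx=-10,dy=+2->D; (1,4):dx=-1,dy=+6->D; (1,5):dx=-8,dy=+4->D
  (1,6):dx=-4,dy=+8->D; (1,7):dx=-7,dy=-7->C; (1,8):dx=-9,dy=-2->C; (2,3):dx=-4,dy=+6->D
  (2,4):dx=+5,dy=+10->C; (2,5):dx=-2,dy=+8->D; (2,6):dx=+2,dy=+12->C; (2,7):dx=-1,dy=-3->C
  (2,8):dx=-3,dy=+2->D; (3,4):dx=+9,dy=+4->C; (3,5):dx=+2,dy=+2->C; (3,6):dx=+6,dy=+6->C
  (3,7):dx=+3,dy=-9->D; (3,8):dx=+1,dy=-4->D; (4,5):dx=-7,dy=-2->C; (4,6):dx=-3,dy=+2->D
  (4,7):dx=-6,dy=-13->C; (4,8):dx=-8,dy=-8->C; (5,6):dx=+4,dy=+4->C; (5,7):dx=+1,dy=-11->D
  (5,8):dx=-1,dy=-6->C; (6,7):dx=-3,dy=-15->C; (6,8):dx=-5,dy=-10->C; (7,8):dx=-2,dy=+5->D
Step 2: C = 16, D = 12, total pairs = 28.
Step 3: tau = (C - D)/(n(n-1)/2) = (16 - 12)/28 = 0.142857.
Step 4: Exact two-sided p-value (enumerate n! = 40320 permutations of y under H0): p = 0.719544.
Step 5: alpha = 0.1. fail to reject H0.

tau_b = 0.1429 (C=16, D=12), p = 0.719544, fail to reject H0.


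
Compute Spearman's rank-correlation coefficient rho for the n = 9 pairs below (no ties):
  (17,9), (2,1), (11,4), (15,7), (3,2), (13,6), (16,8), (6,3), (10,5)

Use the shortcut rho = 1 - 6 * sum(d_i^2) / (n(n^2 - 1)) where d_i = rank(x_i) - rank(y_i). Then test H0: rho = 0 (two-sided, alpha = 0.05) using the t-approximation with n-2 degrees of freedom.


Step 1: Rank x and y separately (midranks; no ties here).
rank(x): 17->9, 2->1, 11->5, 15->7, 3->2, 13->6, 16->8, 6->3, 10->4
rank(y): 9->9, 1->1, 4->4, 7->7, 2->2, 6->6, 8->8, 3->3, 5->5
Step 2: d_i = R_x(i) - R_y(i); compute d_i^2.
  (9-9)^2=0, (1-1)^2=0, (5-4)^2=1, (7-7)^2=0, (2-2)^2=0, (6-6)^2=0, (8-8)^2=0, (3-3)^2=0, (4-5)^2=1
sum(d^2) = 2.
Step 3: rho = 1 - 6*2 / (9*(9^2 - 1)) = 1 - 12/720 = 0.983333.
Step 4: Under H0, t = rho * sqrt((n-2)/(1-rho^2)) = 14.3096 ~ t(7).
Step 5: Two-sided p-value from the t-distribution with 7 df = 0.000002.
Step 6: alpha = 0.05. reject H0.

rho = 0.9833, p = 0.000002, reject H0 at alpha = 0.05.


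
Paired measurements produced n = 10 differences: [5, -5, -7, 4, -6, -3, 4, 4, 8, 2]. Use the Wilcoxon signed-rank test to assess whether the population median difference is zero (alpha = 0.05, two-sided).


Step 1: Drop any zero differences (none here) and take |d_i|.
|d| = [5, 5, 7, 4, 6, 3, 4, 4, 8, 2]
Step 2: Midrank |d_i| (ties get averaged ranks).
ranks: |5|->6.5, |5|->6.5, |7|->9, |4|->4, |6|->8, |3|->2, |4|->4, |4|->4, |8|->10, |2|->1
Step 3: Attach original signs; sum ranks with positive sign and with negative sign.
W+ = 6.5 + 4 + 4 + 4 + 10 + 1 = 29.5
W- = 6.5 + 9 + 8 + 2 = 25.5
(Check: W+ + W- = 55 should equal n(n+1)/2 = 55.)
Step 4: Test statistic W = min(W+, W-) = 25.5.
Step 5: Ties in |d|, so use the tie-corrected normal approximation.
        E[W] = n(n+1)/4 = 10*11/4 = 27.5.
        Tie groups: |d|=4 (t=3), |d|=5 (t=2); sum(t^3 - t) = 30.
        Var[W] = n(n+1)(2n+1)/24 - sum(t^3-t)/48 = 2310/24 - 30/48 = 95.625.
        z = (W - E[W]) / sqrt(Var[W]) = (25.5 - 27.5) / 9.7788 = -0.2045.
        Two-sided p = 2*Phi(z) = 0.837944.
Step 6: alpha = 0.05. fail to reject H0.

W+ = 29.5, W- = 25.5, W = min = 25.5, p = 0.837944, fail to reject H0.


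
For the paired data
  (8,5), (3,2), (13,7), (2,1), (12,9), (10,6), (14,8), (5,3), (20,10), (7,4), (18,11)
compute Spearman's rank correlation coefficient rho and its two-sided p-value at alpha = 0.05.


Step 1: Rank x and y separately (midranks; no ties here).
rank(x): 8->5, 3->2, 13->8, 2->1, 12->7, 10->6, 14->9, 5->3, 20->11, 7->4, 18->10
rank(y): 5->5, 2->2, 7->7, 1->1, 9->9, 6->6, 8->8, 3->3, 10->10, 4->4, 11->11
Step 2: d_i = R_x(i) - R_y(i); compute d_i^2.
  (5-5)^2=0, (2-2)^2=0, (8-7)^2=1, (1-1)^2=0, (7-9)^2=4, (6-6)^2=0, (9-8)^2=1, (3-3)^2=0, (11-10)^2=1, (4-4)^2=0, (10-11)^2=1
sum(d^2) = 8.
Step 3: rho = 1 - 6*8 / (11*(11^2 - 1)) = 1 - 48/1320 = 0.963636.
Step 4: Under H0, t = rho * sqrt((n-2)/(1-rho^2)) = 10.8186 ~ t(9).
Step 5: Two-sided p-value from the t-distribution with 9 df = 0.000002.
Step 6: alpha = 0.05. reject H0.

rho = 0.9636, p = 0.000002, reject H0 at alpha = 0.05.


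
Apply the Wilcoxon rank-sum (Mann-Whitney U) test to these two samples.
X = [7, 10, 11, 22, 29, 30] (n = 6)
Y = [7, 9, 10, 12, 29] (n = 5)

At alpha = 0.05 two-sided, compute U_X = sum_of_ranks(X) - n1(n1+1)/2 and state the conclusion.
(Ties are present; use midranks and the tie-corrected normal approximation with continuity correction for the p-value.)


Step 1: Combine and sort all 11 observations; assign midranks.
sorted (value, group): (7,X), (7,Y), (9,Y), (10,X), (10,Y), (11,X), (12,Y), (22,X), (29,X), (29,Y), (30,X)
ranks: 7->1.5, 7->1.5, 9->3, 10->4.5, 10->4.5, 11->6, 12->7, 22->8, 29->9.5, 29->9.5, 30->11
Step 2: Rank sum for X: R1 = 1.5 + 4.5 + 6 + 8 + 9.5 + 11 = 40.5.
Step 3: U_X = R1 - n1(n1+1)/2 = 40.5 - 6*7/2 = 40.5 - 21 = 19.5.
       U_Y = n1*n2 - U_X = 30 - 19.5 = 10.5.
Step 4: Ties are present, so use the tie-corrected normal approximation (with continuity correction) for the p-value.
Step 5: p-value = 0.462140; compare to alpha = 0.05. fail to reject H0.

U_X = 19.5, p = 0.462140, fail to reject H0 at alpha = 0.05.


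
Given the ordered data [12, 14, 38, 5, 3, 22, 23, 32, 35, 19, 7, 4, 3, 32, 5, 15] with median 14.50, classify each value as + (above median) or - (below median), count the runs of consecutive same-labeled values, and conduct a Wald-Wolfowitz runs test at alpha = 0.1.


Step 1: Compute median = 14.50; label A = above, B = below.
Labels in order: BBABBAAAAABBBABA  (n_A = 8, n_B = 8)
Step 2: Count runs R = 8.
Step 3: Under H0 (random ordering), E[R] = 2*n_A*n_B/(n_A+n_B) + 1 = 2*8*8/16 + 1 = 9.0000.
        Var[R] = 2*n_A*n_B*(2*n_A*n_B - n_A - n_B) / ((n_A+n_B)^2 * (n_A+n_B-1)) = 14336/3840 = 3.7333.
        SD[R] = 1.9322.
Step 4: Continuity-corrected z = (R + 0.5 - E[R]) / SD[R] = (8 + 0.5 - 9.0000) / 1.9322 = -0.2588.
Step 5: Two-sided p-value via normal approximation = 2*(1 - Phi(|z|)) = 0.795809.
Step 6: alpha = 0.1. fail to reject H0.

R = 8, z = -0.2588, p = 0.795809, fail to reject H0.


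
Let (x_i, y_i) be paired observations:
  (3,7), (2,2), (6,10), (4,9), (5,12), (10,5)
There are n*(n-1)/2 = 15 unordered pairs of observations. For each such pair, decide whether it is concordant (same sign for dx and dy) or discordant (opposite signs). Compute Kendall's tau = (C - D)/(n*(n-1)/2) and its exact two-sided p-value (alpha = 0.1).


Step 1: Enumerate the 15 unordered pairs (i,j) with i<j and classify each by sign(x_j-x_i) * sign(y_j-y_i).
  (1,2):dx=-1,dy=-5->C; (1,3):dx=+3,dy=+3->C; (1,4):dx=+1,dy=+2->C; (1,5):dx=+2,dy=+5->C
  (1,6):dx=+7,dy=-2->D; (2,3):dx=+4,dy=+8->C; (2,4):dx=+2,dy=+7->C; (2,5):dx=+3,dy=+10->C
  (2,6):dx=+8,dy=+3->C; (3,4):dx=-2,dy=-1->C; (3,5):dx=-1,dy=+2->D; (3,6):dx=+4,dy=-5->D
  (4,5):dx=+1,dy=+3->C; (4,6):dx=+6,dy=-4->D; (5,6):dx=+5,dy=-7->D
Step 2: C = 10, D = 5, total pairs = 15.
Step 3: tau = (C - D)/(n(n-1)/2) = (10 - 5)/15 = 0.333333.
Step 4: Exact two-sided p-value (enumerate n! = 720 permutations of y under H0): p = 0.469444.
Step 5: alpha = 0.1. fail to reject H0.

tau_b = 0.3333 (C=10, D=5), p = 0.469444, fail to reject H0.


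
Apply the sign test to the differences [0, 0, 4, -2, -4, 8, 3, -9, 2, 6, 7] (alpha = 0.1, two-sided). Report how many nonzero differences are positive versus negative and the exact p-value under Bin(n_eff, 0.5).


Step 1: Discard zero differences. Original n = 11; n_eff = number of nonzero differences = 9.
Nonzero differences (with sign): +4, -2, -4, +8, +3, -9, +2, +6, +7
Step 2: Count signs: positive = 6, negative = 3.
Step 3: Under H0: P(positive) = 0.5, so the number of positives S ~ Bin(9, 0.5).
Step 4: Two-sided exact p-value = sum of Bin(9,0.5) probabilities at or below the observed probability = 0.507812.
Step 5: alpha = 0.1. fail to reject H0.

n_eff = 9, pos = 6, neg = 3, p = 0.507812, fail to reject H0.


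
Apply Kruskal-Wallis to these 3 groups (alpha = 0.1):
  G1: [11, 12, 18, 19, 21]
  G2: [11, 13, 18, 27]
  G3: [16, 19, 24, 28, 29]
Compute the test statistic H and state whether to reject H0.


Step 1: Combine all N = 14 observations and assign midranks.
sorted (value, group, rank): (11,G1,1.5), (11,G2,1.5), (12,G1,3), (13,G2,4), (16,G3,5), (18,G1,6.5), (18,G2,6.5), (19,G1,8.5), (19,G3,8.5), (21,G1,10), (24,G3,11), (27,G2,12), (28,G3,13), (29,G3,14)
Step 2: Sum ranks within each group.
R_1 = 29.5 (n_1 = 5)
R_2 = 24 (n_2 = 4)
R_3 = 51.5 (n_3 = 5)
Step 3: H = 12/(N(N+1)) * sum(R_i^2/n_i) - 3(N+1)
     = 12/(14*15) * (29.5^2/5 + 24^2/4 + 51.5^2/5) - 3*15
     = 0.057143 * 848.5 - 45
     = 3.485714.
Step 4: Ties present; correction factor C = 1 - 18/(14^3 - 14) = 0.993407. Corrected H = 3.485714 / 0.993407 = 3.508850.
Step 5: Under H0, H ~ chi^2(2); p-value = 0.173007.
Step 6: alpha = 0.1. fail to reject H0.

H = 3.5088, df = 2, p = 0.173007, fail to reject H0.


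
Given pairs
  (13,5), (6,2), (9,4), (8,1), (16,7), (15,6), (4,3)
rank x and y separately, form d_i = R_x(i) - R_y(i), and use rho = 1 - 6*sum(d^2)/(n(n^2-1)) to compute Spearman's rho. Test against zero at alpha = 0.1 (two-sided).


Step 1: Rank x and y separately (midranks; no ties here).
rank(x): 13->5, 6->2, 9->4, 8->3, 16->7, 15->6, 4->1
rank(y): 5->5, 2->2, 4->4, 1->1, 7->7, 6->6, 3->3
Step 2: d_i = R_x(i) - R_y(i); compute d_i^2.
  (5-5)^2=0, (2-2)^2=0, (4-4)^2=0, (3-1)^2=4, (7-7)^2=0, (6-6)^2=0, (1-3)^2=4
sum(d^2) = 8.
Step 3: rho = 1 - 6*8 / (7*(7^2 - 1)) = 1 - 48/336 = 0.857143.
Step 4: Under H0, t = rho * sqrt((n-2)/(1-rho^2)) = 3.7210 ~ t(5).
Step 5: Two-sided p-value from the t-distribution with 5 df = 0.013697.
Step 6: alpha = 0.1. reject H0.

rho = 0.8571, p = 0.013697, reject H0 at alpha = 0.1.


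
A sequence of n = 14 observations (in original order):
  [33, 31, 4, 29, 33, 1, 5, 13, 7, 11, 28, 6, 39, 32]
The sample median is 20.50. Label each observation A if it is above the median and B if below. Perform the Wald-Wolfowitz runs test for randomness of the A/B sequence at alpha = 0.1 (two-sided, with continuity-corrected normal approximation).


Step 1: Compute median = 20.50; label A = above, B = below.
Labels in order: AABAABBBBBABAA  (n_A = 7, n_B = 7)
Step 2: Count runs R = 7.
Step 3: Under H0 (random ordering), E[R] = 2*n_A*n_B/(n_A+n_B) + 1 = 2*7*7/14 + 1 = 8.0000.
        Var[R] = 2*n_A*n_B*(2*n_A*n_B - n_A - n_B) / ((n_A+n_B)^2 * (n_A+n_B-1)) = 8232/2548 = 3.2308.
        SD[R] = 1.7974.
Step 4: Continuity-corrected z = (R + 0.5 - E[R]) / SD[R] = (7 + 0.5 - 8.0000) / 1.7974 = -0.2782.
Step 5: Two-sided p-value via normal approximation = 2*(1 - Phi(|z|)) = 0.780879.
Step 6: alpha = 0.1. fail to reject H0.

R = 7, z = -0.2782, p = 0.780879, fail to reject H0.


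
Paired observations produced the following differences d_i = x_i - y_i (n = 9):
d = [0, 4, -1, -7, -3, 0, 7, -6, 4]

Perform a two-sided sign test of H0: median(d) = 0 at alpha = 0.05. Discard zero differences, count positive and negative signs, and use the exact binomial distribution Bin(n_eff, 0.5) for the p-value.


Step 1: Discard zero differences. Original n = 9; n_eff = number of nonzero differences = 7.
Nonzero differences (with sign): +4, -1, -7, -3, +7, -6, +4
Step 2: Count signs: positive = 3, negative = 4.
Step 3: Under H0: P(positive) = 0.5, so the number of positives S ~ Bin(7, 0.5).
Step 4: Two-sided exact p-value = sum of Bin(7,0.5) probabilities at or below the observed probability = 1.000000.
Step 5: alpha = 0.05. fail to reject H0.

n_eff = 7, pos = 3, neg = 4, p = 1.000000, fail to reject H0.


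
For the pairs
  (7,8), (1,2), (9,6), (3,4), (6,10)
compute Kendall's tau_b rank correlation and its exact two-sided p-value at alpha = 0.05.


Step 1: Enumerate the 10 unordered pairs (i,j) with i<j and classify each by sign(x_j-x_i) * sign(y_j-y_i).
  (1,2):dx=-6,dy=-6->C; (1,3):dx=+2,dy=-2->D; (1,4):dx=-4,dy=-4->C; (1,5):dx=-1,dy=+2->D
  (2,3):dx=+8,dy=+4->C; (2,4):dx=+2,dy=+2->C; (2,5):dx=+5,dy=+8->C; (3,4):dx=-6,dy=-2->C
  (3,5):dx=-3,dy=+4->D; (4,5):dx=+3,dy=+6->C
Step 2: C = 7, D = 3, total pairs = 10.
Step 3: tau = (C - D)/(n(n-1)/2) = (7 - 3)/10 = 0.400000.
Step 4: Exact two-sided p-value (enumerate n! = 120 permutations of y under H0): p = 0.483333.
Step 5: alpha = 0.05. fail to reject H0.

tau_b = 0.4000 (C=7, D=3), p = 0.483333, fail to reject H0.


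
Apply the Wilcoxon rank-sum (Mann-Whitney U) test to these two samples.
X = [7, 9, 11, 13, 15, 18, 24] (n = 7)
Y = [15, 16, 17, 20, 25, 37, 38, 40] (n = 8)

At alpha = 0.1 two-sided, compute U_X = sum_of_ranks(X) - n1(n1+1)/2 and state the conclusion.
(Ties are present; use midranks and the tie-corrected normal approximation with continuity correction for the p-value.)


Step 1: Combine and sort all 15 observations; assign midranks.
sorted (value, group): (7,X), (9,X), (11,X), (13,X), (15,X), (15,Y), (16,Y), (17,Y), (18,X), (20,Y), (24,X), (25,Y), (37,Y), (38,Y), (40,Y)
ranks: 7->1, 9->2, 11->3, 13->4, 15->5.5, 15->5.5, 16->7, 17->8, 18->9, 20->10, 24->11, 25->12, 37->13, 38->14, 40->15
Step 2: Rank sum for X: R1 = 1 + 2 + 3 + 4 + 5.5 + 9 + 11 = 35.5.
Step 3: U_X = R1 - n1(n1+1)/2 = 35.5 - 7*8/2 = 35.5 - 28 = 7.5.
       U_Y = n1*n2 - U_X = 56 - 7.5 = 48.5.
Step 4: Ties are present, so use the tie-corrected normal approximation (with continuity correction) for the p-value.
Step 5: p-value = 0.020524; compare to alpha = 0.1. reject H0.

U_X = 7.5, p = 0.020524, reject H0 at alpha = 0.1.


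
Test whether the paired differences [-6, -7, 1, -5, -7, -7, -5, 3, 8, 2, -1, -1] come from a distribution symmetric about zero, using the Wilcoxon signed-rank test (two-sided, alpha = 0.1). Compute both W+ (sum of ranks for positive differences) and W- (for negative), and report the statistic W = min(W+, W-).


Step 1: Drop any zero differences (none here) and take |d_i|.
|d| = [6, 7, 1, 5, 7, 7, 5, 3, 8, 2, 1, 1]
Step 2: Midrank |d_i| (ties get averaged ranks).
ranks: |6|->8, |7|->10, |1|->2, |5|->6.5, |7|->10, |7|->10, |5|->6.5, |3|->5, |8|->12, |2|->4, |1|->2, |1|->2
Step 3: Attach original signs; sum ranks with positive sign and with negative sign.
W+ = 2 + 5 + 12 + 4 = 23
W- = 8 + 10 + 6.5 + 10 + 10 + 6.5 + 2 + 2 = 55
(Check: W+ + W- = 78 should equal n(n+1)/2 = 78.)
Step 4: Test statistic W = min(W+, W-) = 23.
Step 5: Ties in |d|, so use the tie-corrected normal approximation.
        E[W] = n(n+1)/4 = 12*13/4 = 39.
        Tie groups: |d|=1 (t=3), |d|=5 (t=2), |d|=7 (t=3); sum(t^3 - t) = 54.
        Var[W] = n(n+1)(2n+1)/24 - sum(t^3-t)/48 = 3900/24 - 54/48 = 161.375.
        z = (W - E[W]) / sqrt(Var[W]) = (23 - 39) / 12.7033 = -1.2595.
        Two-sided p = 2*Phi(z) = 0.207846.
Step 6: alpha = 0.1. fail to reject H0.

W+ = 23, W- = 55, W = min = 23, p = 0.207846, fail to reject H0.


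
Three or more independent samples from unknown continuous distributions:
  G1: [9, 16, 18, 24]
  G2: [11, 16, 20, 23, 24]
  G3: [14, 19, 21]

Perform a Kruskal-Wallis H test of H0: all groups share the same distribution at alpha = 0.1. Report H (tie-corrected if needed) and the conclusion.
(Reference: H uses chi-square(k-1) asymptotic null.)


Step 1: Combine all N = 12 observations and assign midranks.
sorted (value, group, rank): (9,G1,1), (11,G2,2), (14,G3,3), (16,G1,4.5), (16,G2,4.5), (18,G1,6), (19,G3,7), (20,G2,8), (21,G3,9), (23,G2,10), (24,G1,11.5), (24,G2,11.5)
Step 2: Sum ranks within each group.
R_1 = 23 (n_1 = 4)
R_2 = 36 (n_2 = 5)
R_3 = 19 (n_3 = 3)
Step 3: H = 12/(N(N+1)) * sum(R_i^2/n_i) - 3(N+1)
     = 12/(12*13) * (23^2/4 + 36^2/5 + 19^2/3) - 3*13
     = 0.076923 * 511.783 - 39
     = 0.367949.
Step 4: Ties present; correction factor C = 1 - 12/(12^3 - 12) = 0.993007. Corrected H = 0.367949 / 0.993007 = 0.370540.
Step 5: Under H0, H ~ chi^2(2); p-value = 0.830880.
Step 6: alpha = 0.1. fail to reject H0.

H = 0.3705, df = 2, p = 0.830880, fail to reject H0.


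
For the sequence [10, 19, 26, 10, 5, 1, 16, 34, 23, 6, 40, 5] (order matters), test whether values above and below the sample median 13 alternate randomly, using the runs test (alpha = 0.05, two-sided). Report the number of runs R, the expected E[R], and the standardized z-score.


Step 1: Compute median = 13; label A = above, B = below.
Labels in order: BAABBBAAABAB  (n_A = 6, n_B = 6)
Step 2: Count runs R = 7.
Step 3: Under H0 (random ordering), E[R] = 2*n_A*n_B/(n_A+n_B) + 1 = 2*6*6/12 + 1 = 7.0000.
        Var[R] = 2*n_A*n_B*(2*n_A*n_B - n_A - n_B) / ((n_A+n_B)^2 * (n_A+n_B-1)) = 4320/1584 = 2.7273.
        SD[R] = 1.6514.
Step 4: R = E[R], so z = 0 with no continuity correction.
Step 5: Two-sided p-value via normal approximation = 2*(1 - Phi(|z|)) = 1.000000.
Step 6: alpha = 0.05. fail to reject H0.

R = 7, z = 0.0000, p = 1.000000, fail to reject H0.


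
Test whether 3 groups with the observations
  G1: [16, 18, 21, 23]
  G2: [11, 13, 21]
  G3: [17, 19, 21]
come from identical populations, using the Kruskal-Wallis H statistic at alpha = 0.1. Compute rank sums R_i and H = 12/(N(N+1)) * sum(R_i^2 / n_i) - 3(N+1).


Step 1: Combine all N = 10 observations and assign midranks.
sorted (value, group, rank): (11,G2,1), (13,G2,2), (16,G1,3), (17,G3,4), (18,G1,5), (19,G3,6), (21,G1,8), (21,G2,8), (21,G3,8), (23,G1,10)
Step 2: Sum ranks within each group.
R_1 = 26 (n_1 = 4)
R_2 = 11 (n_2 = 3)
R_3 = 18 (n_3 = 3)
Step 3: H = 12/(N(N+1)) * sum(R_i^2/n_i) - 3(N+1)
     = 12/(10*11) * (26^2/4 + 11^2/3 + 18^2/3) - 3*11
     = 0.109091 * 317.333 - 33
     = 1.618182.
Step 4: Ties present; correction factor C = 1 - 24/(10^3 - 10) = 0.975758. Corrected H = 1.618182 / 0.975758 = 1.658385.
Step 5: Under H0, H ~ chi^2(2); p-value = 0.436402.
Step 6: alpha = 0.1. fail to reject H0.

H = 1.6584, df = 2, p = 0.436402, fail to reject H0.


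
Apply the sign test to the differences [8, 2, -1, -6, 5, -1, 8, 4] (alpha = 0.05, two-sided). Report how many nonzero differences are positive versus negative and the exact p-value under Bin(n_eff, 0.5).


Step 1: Discard zero differences. Original n = 8; n_eff = number of nonzero differences = 8.
Nonzero differences (with sign): +8, +2, -1, -6, +5, -1, +8, +4
Step 2: Count signs: positive = 5, negative = 3.
Step 3: Under H0: P(positive) = 0.5, so the number of positives S ~ Bin(8, 0.5).
Step 4: Two-sided exact p-value = sum of Bin(8,0.5) probabilities at or below the observed probability = 0.726562.
Step 5: alpha = 0.05. fail to reject H0.

n_eff = 8, pos = 5, neg = 3, p = 0.726562, fail to reject H0.


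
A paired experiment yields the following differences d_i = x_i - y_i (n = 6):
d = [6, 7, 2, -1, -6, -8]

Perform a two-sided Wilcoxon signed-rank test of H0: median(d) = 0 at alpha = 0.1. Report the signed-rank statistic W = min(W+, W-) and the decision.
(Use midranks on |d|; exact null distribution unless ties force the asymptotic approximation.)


Step 1: Drop any zero differences (none here) and take |d_i|.
|d| = [6, 7, 2, 1, 6, 8]
Step 2: Midrank |d_i| (ties get averaged ranks).
ranks: |6|->3.5, |7|->5, |2|->2, |1|->1, |6|->3.5, |8|->6
Step 3: Attach original signs; sum ranks with positive sign and with negative sign.
W+ = 3.5 + 5 + 2 = 10.5
W- = 1 + 3.5 + 6 = 10.5
(Check: W+ + W- = 21 should equal n(n+1)/2 = 21.)
Step 4: Test statistic W = min(W+, W-) = 10.5.
Step 5: Ties in |d|, so use the tie-corrected normal approximation.
        E[W] = n(n+1)/4 = 6*7/4 = 10.5.
        Tie groups: |d|=6 (t=2); sum(t^3 - t) = 6.
        Var[W] = n(n+1)(2n+1)/24 - sum(t^3-t)/48 = 546/24 - 6/48 = 22.625.
        z = (W - E[W]) / sqrt(Var[W]) = (10.5 - 10.5) / 4.7566 = 0.0000.
        Two-sided p = 2*Phi(z) = 1.000000.
Step 6: alpha = 0.1. fail to reject H0.

W+ = 10.5, W- = 10.5, W = min = 10.5, p = 1.000000, fail to reject H0.


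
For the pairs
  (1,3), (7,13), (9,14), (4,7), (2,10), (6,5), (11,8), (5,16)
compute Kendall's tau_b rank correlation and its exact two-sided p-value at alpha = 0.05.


Step 1: Enumerate the 28 unordered pairs (i,j) with i<j and classify each by sign(x_j-x_i) * sign(y_j-y_i).
  (1,2):dx=+6,dy=+10->C; (1,3):dx=+8,dy=+11->C; (1,4):dx=+3,dy=+4->C; (1,5):dx=+1,dy=+7->C
  (1,6):dx=+5,dy=+2->C; (1,7):dx=+10,dy=+5->C; (1,8):dx=+4,dy=+13->C; (2,3):dx=+2,dy=+1->C
  (2,4):dx=-3,dy=-6->C; (2,5):dx=-5,dy=-3->C; (2,6):dx=-1,dy=-8->C; (2,7):dx=+4,dy=-5->D
  (2,8):dx=-2,dy=+3->D; (3,4):dx=-5,dy=-7->C; (3,5):dx=-7,dy=-4->C; (3,6):dx=-3,dy=-9->C
  (3,7):dx=+2,dy=-6->D; (3,8):dx=-4,dy=+2->D; (4,5):dx=-2,dy=+3->D; (4,6):dx=+2,dy=-2->D
  (4,7):dx=+7,dy=+1->C; (4,8):dx=+1,dy=+9->C; (5,6):dx=+4,dy=-5->D; (5,7):dx=+9,dy=-2->D
  (5,8):dx=+3,dy=+6->C; (6,7):dx=+5,dy=+3->C; (6,8):dx=-1,dy=+11->D; (7,8):dx=-6,dy=+8->D
Step 2: C = 18, D = 10, total pairs = 28.
Step 3: tau = (C - D)/(n(n-1)/2) = (18 - 10)/28 = 0.285714.
Step 4: Exact two-sided p-value (enumerate n! = 40320 permutations of y under H0): p = 0.398760.
Step 5: alpha = 0.05. fail to reject H0.

tau_b = 0.2857 (C=18, D=10), p = 0.398760, fail to reject H0.


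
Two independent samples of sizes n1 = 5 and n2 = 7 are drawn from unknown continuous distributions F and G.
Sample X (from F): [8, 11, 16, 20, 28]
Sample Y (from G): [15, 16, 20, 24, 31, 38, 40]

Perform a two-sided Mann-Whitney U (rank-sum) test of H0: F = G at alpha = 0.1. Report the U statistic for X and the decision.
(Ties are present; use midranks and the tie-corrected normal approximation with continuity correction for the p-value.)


Step 1: Combine and sort all 12 observations; assign midranks.
sorted (value, group): (8,X), (11,X), (15,Y), (16,X), (16,Y), (20,X), (20,Y), (24,Y), (28,X), (31,Y), (38,Y), (40,Y)
ranks: 8->1, 11->2, 15->3, 16->4.5, 16->4.5, 20->6.5, 20->6.5, 24->8, 28->9, 31->10, 38->11, 40->12
Step 2: Rank sum for X: R1 = 1 + 2 + 4.5 + 6.5 + 9 = 23.
Step 3: U_X = R1 - n1(n1+1)/2 = 23 - 5*6/2 = 23 - 15 = 8.
       U_Y = n1*n2 - U_X = 35 - 8 = 27.
Step 4: Ties are present, so use the tie-corrected normal approximation (with continuity correction) for the p-value.
Step 5: p-value = 0.142449; compare to alpha = 0.1. fail to reject H0.

U_X = 8, p = 0.142449, fail to reject H0 at alpha = 0.1.


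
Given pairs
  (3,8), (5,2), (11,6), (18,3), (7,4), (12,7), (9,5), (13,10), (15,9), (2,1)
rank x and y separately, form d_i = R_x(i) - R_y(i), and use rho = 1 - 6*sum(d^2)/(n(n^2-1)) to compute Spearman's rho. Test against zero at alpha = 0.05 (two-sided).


Step 1: Rank x and y separately (midranks; no ties here).
rank(x): 3->2, 5->3, 11->6, 18->10, 7->4, 12->7, 9->5, 13->8, 15->9, 2->1
rank(y): 8->8, 2->2, 6->6, 3->3, 4->4, 7->7, 5->5, 10->10, 9->9, 1->1
Step 2: d_i = R_x(i) - R_y(i); compute d_i^2.
  (2-8)^2=36, (3-2)^2=1, (6-6)^2=0, (10-3)^2=49, (4-4)^2=0, (7-7)^2=0, (5-5)^2=0, (8-10)^2=4, (9-9)^2=0, (1-1)^2=0
sum(d^2) = 90.
Step 3: rho = 1 - 6*90 / (10*(10^2 - 1)) = 1 - 540/990 = 0.454545.
Step 4: Under H0, t = rho * sqrt((n-2)/(1-rho^2)) = 1.4434 ~ t(8).
Step 5: Two-sided p-value from the t-distribution with 8 df = 0.186905.
Step 6: alpha = 0.05. fail to reject H0.

rho = 0.4545, p = 0.186905, fail to reject H0 at alpha = 0.05.


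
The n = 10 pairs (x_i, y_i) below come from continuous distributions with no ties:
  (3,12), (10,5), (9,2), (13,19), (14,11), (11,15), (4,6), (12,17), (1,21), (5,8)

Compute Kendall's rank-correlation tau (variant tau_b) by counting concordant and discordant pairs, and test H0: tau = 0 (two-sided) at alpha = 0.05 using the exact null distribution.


Step 1: Enumerate the 45 unordered pairs (i,j) with i<j and classify each by sign(x_j-x_i) * sign(y_j-y_i).
  (1,2):dx=+7,dy=-7->D; (1,3):dx=+6,dy=-10->D; (1,4):dx=+10,dy=+7->C; (1,5):dx=+11,dy=-1->D
  (1,6):dx=+8,dy=+3->C; (1,7):dx=+1,dy=-6->D; (1,8):dx=+9,dy=+5->C; (1,9):dx=-2,dy=+9->D
  (1,10):dx=+2,dy=-4->D; (2,3):dx=-1,dy=-3->C; (2,4):dx=+3,dy=+14->C; (2,5):dx=+4,dy=+6->C
  (2,6):dx=+1,dy=+10->C; (2,7):dx=-6,dy=+1->D; (2,8):dx=+2,dy=+12->C; (2,9):dx=-9,dy=+16->D
  (2,10):dx=-5,dy=+3->D; (3,4):dx=+4,dy=+17->C; (3,5):dx=+5,dy=+9->C; (3,6):dx=+2,dy=+13->C
  (3,7):dx=-5,dy=+4->D; (3,8):dx=+3,dy=+15->C; (3,9):dx=-8,dy=+19->D; (3,10):dx=-4,dy=+6->D
  (4,5):dx=+1,dy=-8->D; (4,6):dx=-2,dy=-4->C; (4,7):dx=-9,dy=-13->C; (4,8):dx=-1,dy=-2->C
  (4,9):dx=-12,dy=+2->D; (4,10):dx=-8,dy=-11->C; (5,6):dx=-3,dy=+4->D; (5,7):dx=-10,dy=-5->C
  (5,8):dx=-2,dy=+6->D; (5,9):dx=-13,dy=+10->D; (5,10):dx=-9,dy=-3->C; (6,7):dx=-7,dy=-9->C
  (6,8):dx=+1,dy=+2->C; (6,9):dx=-10,dy=+6->D; (6,10):dx=-6,dy=-7->C; (7,8):dx=+8,dy=+11->C
  (7,9):dx=-3,dy=+15->D; (7,10):dx=+1,dy=+2->C; (8,9):dx=-11,dy=+4->D; (8,10):dx=-7,dy=-9->C
  (9,10):dx=+4,dy=-13->D
Step 2: C = 24, D = 21, total pairs = 45.
Step 3: tau = (C - D)/(n(n-1)/2) = (24 - 21)/45 = 0.066667.
Step 4: Exact two-sided p-value (enumerate n! = 3628800 permutations of y under H0): p = 0.861801.
Step 5: alpha = 0.05. fail to reject H0.

tau_b = 0.0667 (C=24, D=21), p = 0.861801, fail to reject H0.


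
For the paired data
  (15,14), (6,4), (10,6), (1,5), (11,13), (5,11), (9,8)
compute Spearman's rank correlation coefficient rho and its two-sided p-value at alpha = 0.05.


Step 1: Rank x and y separately (midranks; no ties here).
rank(x): 15->7, 6->3, 10->5, 1->1, 11->6, 5->2, 9->4
rank(y): 14->7, 4->1, 6->3, 5->2, 13->6, 11->5, 8->4
Step 2: d_i = R_x(i) - R_y(i); compute d_i^2.
  (7-7)^2=0, (3-1)^2=4, (5-3)^2=4, (1-2)^2=1, (6-6)^2=0, (2-5)^2=9, (4-4)^2=0
sum(d^2) = 18.
Step 3: rho = 1 - 6*18 / (7*(7^2 - 1)) = 1 - 108/336 = 0.678571.
Step 4: Under H0, t = rho * sqrt((n-2)/(1-rho^2)) = 2.0657 ~ t(5).
Step 5: Two-sided p-value from the t-distribution with 5 df = 0.093750.
Step 6: alpha = 0.05. fail to reject H0.

rho = 0.6786, p = 0.093750, fail to reject H0 at alpha = 0.05.


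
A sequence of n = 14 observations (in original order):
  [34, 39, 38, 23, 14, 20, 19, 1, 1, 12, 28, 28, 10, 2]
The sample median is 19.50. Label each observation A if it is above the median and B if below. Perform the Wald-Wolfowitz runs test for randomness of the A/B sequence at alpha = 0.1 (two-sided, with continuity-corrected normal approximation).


Step 1: Compute median = 19.50; label A = above, B = below.
Labels in order: AAAABABBBBAABB  (n_A = 7, n_B = 7)
Step 2: Count runs R = 6.
Step 3: Under H0 (random ordering), E[R] = 2*n_A*n_B/(n_A+n_B) + 1 = 2*7*7/14 + 1 = 8.0000.
        Var[R] = 2*n_A*n_B*(2*n_A*n_B - n_A - n_B) / ((n_A+n_B)^2 * (n_A+n_B-1)) = 8232/2548 = 3.2308.
        SD[R] = 1.7974.
Step 4: Continuity-corrected z = (R + 0.5 - E[R]) / SD[R] = (6 + 0.5 - 8.0000) / 1.7974 = -0.8345.
Step 5: Two-sided p-value via normal approximation = 2*(1 - Phi(|z|)) = 0.403986.
Step 6: alpha = 0.1. fail to reject H0.

R = 6, z = -0.8345, p = 0.403986, fail to reject H0.


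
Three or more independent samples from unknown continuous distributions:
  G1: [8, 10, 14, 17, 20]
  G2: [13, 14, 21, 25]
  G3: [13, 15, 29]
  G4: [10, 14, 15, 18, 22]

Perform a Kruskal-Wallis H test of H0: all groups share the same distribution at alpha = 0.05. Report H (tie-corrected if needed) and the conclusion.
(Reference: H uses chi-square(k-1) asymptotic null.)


Step 1: Combine all N = 17 observations and assign midranks.
sorted (value, group, rank): (8,G1,1), (10,G1,2.5), (10,G4,2.5), (13,G2,4.5), (13,G3,4.5), (14,G1,7), (14,G2,7), (14,G4,7), (15,G3,9.5), (15,G4,9.5), (17,G1,11), (18,G4,12), (20,G1,13), (21,G2,14), (22,G4,15), (25,G2,16), (29,G3,17)
Step 2: Sum ranks within each group.
R_1 = 34.5 (n_1 = 5)
R_2 = 41.5 (n_2 = 4)
R_3 = 31 (n_3 = 3)
R_4 = 46 (n_4 = 5)
Step 3: H = 12/(N(N+1)) * sum(R_i^2/n_i) - 3(N+1)
     = 12/(17*18) * (34.5^2/5 + 41.5^2/4 + 31^2/3 + 46^2/5) - 3*18
     = 0.039216 * 1412.15 - 54
     = 1.378268.
Step 4: Ties present; correction factor C = 1 - 42/(17^3 - 17) = 0.991422. Corrected H = 1.378268 / 0.991422 = 1.390194.
Step 5: Under H0, H ~ chi^2(3); p-value = 0.707835.
Step 6: alpha = 0.05. fail to reject H0.

H = 1.3902, df = 3, p = 0.707835, fail to reject H0.


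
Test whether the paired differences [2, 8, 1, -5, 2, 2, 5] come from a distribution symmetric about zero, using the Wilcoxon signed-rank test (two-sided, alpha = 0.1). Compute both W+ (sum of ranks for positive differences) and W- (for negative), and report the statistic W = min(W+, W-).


Step 1: Drop any zero differences (none here) and take |d_i|.
|d| = [2, 8, 1, 5, 2, 2, 5]
Step 2: Midrank |d_i| (ties get averaged ranks).
ranks: |2|->3, |8|->7, |1|->1, |5|->5.5, |2|->3, |2|->3, |5|->5.5
Step 3: Attach original signs; sum ranks with positive sign and with negative sign.
W+ = 3 + 7 + 1 + 3 + 3 + 5.5 = 22.5
W- = 5.5 = 5.5
(Check: W+ + W- = 28 should equal n(n+1)/2 = 28.)
Step 4: Test statistic W = min(W+, W-) = 5.5.
Step 5: Ties in |d|, so use the tie-corrected normal approximation.
        E[W] = n(n+1)/4 = 7*8/4 = 14.
        Tie groups: |d|=2 (t=3), |d|=5 (t=2); sum(t^3 - t) = 30.
        Var[W] = n(n+1)(2n+1)/24 - sum(t^3-t)/48 = 840/24 - 30/48 = 34.375.
        z = (W - E[W]) / sqrt(Var[W]) = (5.5 - 14) / 5.8630 = -1.4498.
        Two-sided p = 2*Phi(z) = 0.147124.
Step 6: alpha = 0.1. fail to reject H0.

W+ = 22.5, W- = 5.5, W = min = 5.5, p = 0.147124, fail to reject H0.


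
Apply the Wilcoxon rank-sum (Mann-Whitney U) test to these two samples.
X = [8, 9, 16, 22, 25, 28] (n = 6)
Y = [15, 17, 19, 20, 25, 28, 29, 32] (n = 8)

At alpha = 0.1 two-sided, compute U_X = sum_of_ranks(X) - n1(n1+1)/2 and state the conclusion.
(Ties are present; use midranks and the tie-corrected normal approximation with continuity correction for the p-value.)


Step 1: Combine and sort all 14 observations; assign midranks.
sorted (value, group): (8,X), (9,X), (15,Y), (16,X), (17,Y), (19,Y), (20,Y), (22,X), (25,X), (25,Y), (28,X), (28,Y), (29,Y), (32,Y)
ranks: 8->1, 9->2, 15->3, 16->4, 17->5, 19->6, 20->7, 22->8, 25->9.5, 25->9.5, 28->11.5, 28->11.5, 29->13, 32->14
Step 2: Rank sum for X: R1 = 1 + 2 + 4 + 8 + 9.5 + 11.5 = 36.
Step 3: U_X = R1 - n1(n1+1)/2 = 36 - 6*7/2 = 36 - 21 = 15.
       U_Y = n1*n2 - U_X = 48 - 15 = 33.
Step 4: Ties are present, so use the tie-corrected normal approximation (with continuity correction) for the p-value.
Step 5: p-value = 0.271435; compare to alpha = 0.1. fail to reject H0.

U_X = 15, p = 0.271435, fail to reject H0 at alpha = 0.1.


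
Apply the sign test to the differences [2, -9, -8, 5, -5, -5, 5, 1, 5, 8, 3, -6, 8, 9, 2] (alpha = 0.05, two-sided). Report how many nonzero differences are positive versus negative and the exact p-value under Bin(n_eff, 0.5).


Step 1: Discard zero differences. Original n = 15; n_eff = number of nonzero differences = 15.
Nonzero differences (with sign): +2, -9, -8, +5, -5, -5, +5, +1, +5, +8, +3, -6, +8, +9, +2
Step 2: Count signs: positive = 10, negative = 5.
Step 3: Under H0: P(positive) = 0.5, so the number of positives S ~ Bin(15, 0.5).
Step 4: Two-sided exact p-value = sum of Bin(15,0.5) probabilities at or below the observed probability = 0.301758.
Step 5: alpha = 0.05. fail to reject H0.

n_eff = 15, pos = 10, neg = 5, p = 0.301758, fail to reject H0.


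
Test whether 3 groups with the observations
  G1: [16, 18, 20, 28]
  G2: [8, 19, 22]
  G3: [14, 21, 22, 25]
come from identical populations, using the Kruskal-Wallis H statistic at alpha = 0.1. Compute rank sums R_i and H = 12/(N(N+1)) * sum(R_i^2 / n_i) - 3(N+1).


Step 1: Combine all N = 11 observations and assign midranks.
sorted (value, group, rank): (8,G2,1), (14,G3,2), (16,G1,3), (18,G1,4), (19,G2,5), (20,G1,6), (21,G3,7), (22,G2,8.5), (22,G3,8.5), (25,G3,10), (28,G1,11)
Step 2: Sum ranks within each group.
R_1 = 24 (n_1 = 4)
R_2 = 14.5 (n_2 = 3)
R_3 = 27.5 (n_3 = 4)
Step 3: H = 12/(N(N+1)) * sum(R_i^2/n_i) - 3(N+1)
     = 12/(11*12) * (24^2/4 + 14.5^2/3 + 27.5^2/4) - 3*12
     = 0.090909 * 403.146 - 36
     = 0.649621.
Step 4: Ties present; correction factor C = 1 - 6/(11^3 - 11) = 0.995455. Corrected H = 0.649621 / 0.995455 = 0.652588.
Step 5: Under H0, H ~ chi^2(2); p-value = 0.721593.
Step 6: alpha = 0.1. fail to reject H0.

H = 0.6526, df = 2, p = 0.721593, fail to reject H0.


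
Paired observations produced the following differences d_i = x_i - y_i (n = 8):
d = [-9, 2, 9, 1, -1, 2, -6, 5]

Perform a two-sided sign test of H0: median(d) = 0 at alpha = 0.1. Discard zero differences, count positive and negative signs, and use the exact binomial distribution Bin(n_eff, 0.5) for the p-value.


Step 1: Discard zero differences. Original n = 8; n_eff = number of nonzero differences = 8.
Nonzero differences (with sign): -9, +2, +9, +1, -1, +2, -6, +5
Step 2: Count signs: positive = 5, negative = 3.
Step 3: Under H0: P(positive) = 0.5, so the number of positives S ~ Bin(8, 0.5).
Step 4: Two-sided exact p-value = sum of Bin(8,0.5) probabilities at or below the observed probability = 0.726562.
Step 5: alpha = 0.1. fail to reject H0.

n_eff = 8, pos = 5, neg = 3, p = 0.726562, fail to reject H0.


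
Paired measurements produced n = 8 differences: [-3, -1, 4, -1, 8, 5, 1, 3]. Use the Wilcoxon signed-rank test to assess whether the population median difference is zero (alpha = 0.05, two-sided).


Step 1: Drop any zero differences (none here) and take |d_i|.
|d| = [3, 1, 4, 1, 8, 5, 1, 3]
Step 2: Midrank |d_i| (ties get averaged ranks).
ranks: |3|->4.5, |1|->2, |4|->6, |1|->2, |8|->8, |5|->7, |1|->2, |3|->4.5
Step 3: Attach original signs; sum ranks with positive sign and with negative sign.
W+ = 6 + 8 + 7 + 2 + 4.5 = 27.5
W- = 4.5 + 2 + 2 = 8.5
(Check: W+ + W- = 36 should equal n(n+1)/2 = 36.)
Step 4: Test statistic W = min(W+, W-) = 8.5.
Step 5: Ties in |d|, so use the tie-corrected normal approximation.
        E[W] = n(n+1)/4 = 8*9/4 = 18.
        Tie groups: |d|=1 (t=3), |d|=3 (t=2); sum(t^3 - t) = 30.
        Var[W] = n(n+1)(2n+1)/24 - sum(t^3-t)/48 = 1224/24 - 30/48 = 50.375.
        z = (W - E[W]) / sqrt(Var[W]) = (8.5 - 18) / 7.0975 = -1.3385.
        Two-sided p = 2*Phi(z) = 0.180736.
Step 6: alpha = 0.05. fail to reject H0.

W+ = 27.5, W- = 8.5, W = min = 8.5, p = 0.180736, fail to reject H0.


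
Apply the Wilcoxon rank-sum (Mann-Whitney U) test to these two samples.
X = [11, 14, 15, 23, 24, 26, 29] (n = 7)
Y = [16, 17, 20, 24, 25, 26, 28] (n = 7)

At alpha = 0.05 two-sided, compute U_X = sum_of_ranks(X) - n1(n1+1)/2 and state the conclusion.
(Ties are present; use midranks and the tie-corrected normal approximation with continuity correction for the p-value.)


Step 1: Combine and sort all 14 observations; assign midranks.
sorted (value, group): (11,X), (14,X), (15,X), (16,Y), (17,Y), (20,Y), (23,X), (24,X), (24,Y), (25,Y), (26,X), (26,Y), (28,Y), (29,X)
ranks: 11->1, 14->2, 15->3, 16->4, 17->5, 20->6, 23->7, 24->8.5, 24->8.5, 25->10, 26->11.5, 26->11.5, 28->13, 29->14
Step 2: Rank sum for X: R1 = 1 + 2 + 3 + 7 + 8.5 + 11.5 + 14 = 47.
Step 3: U_X = R1 - n1(n1+1)/2 = 47 - 7*8/2 = 47 - 28 = 19.
       U_Y = n1*n2 - U_X = 49 - 19 = 30.
Step 4: Ties are present, so use the tie-corrected normal approximation (with continuity correction) for the p-value.
Step 5: p-value = 0.521987; compare to alpha = 0.05. fail to reject H0.

U_X = 19, p = 0.521987, fail to reject H0 at alpha = 0.05.
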